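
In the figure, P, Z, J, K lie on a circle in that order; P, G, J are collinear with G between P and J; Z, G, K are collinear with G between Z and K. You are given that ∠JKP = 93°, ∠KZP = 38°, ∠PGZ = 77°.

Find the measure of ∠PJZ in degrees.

1. ∠JZP = 87°  [cyclic PZJK, opposite ∠Z+∠K]
2. ∠JPZ = 65°  [△PGZ]
3. ∠PJZ = 28°  [△PZJ]

∠PJZ = 28°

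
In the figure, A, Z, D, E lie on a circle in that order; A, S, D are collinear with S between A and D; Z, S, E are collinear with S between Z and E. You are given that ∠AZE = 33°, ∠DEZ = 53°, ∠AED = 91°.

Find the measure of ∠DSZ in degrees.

∠DSZ = 86°

1. ∠ADE = 33°  [same arc AE]
2. ∠DAZ = 53°  [same arc ZD]
3. ∠AZD = 89°  [cyclic AZDE, opposite ∠Z+∠E]
4. ∠DAE = 56°  [△ADE]
5. ∠ADZ = 38°  [△AZD]
6. ∠DZE = 56°  [same arc DE]
7. ∠DSZ = 86°  [△ZSD]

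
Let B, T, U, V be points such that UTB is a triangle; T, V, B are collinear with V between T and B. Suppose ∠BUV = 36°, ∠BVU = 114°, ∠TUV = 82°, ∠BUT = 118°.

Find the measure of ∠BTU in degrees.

∠BTU = 32°

1. ∠TVU = 66°  [linear pair at V on TB]
2. ∠UTV = 32°  [△UTV]
3. ∠BTU = 32°  [V on ray TB]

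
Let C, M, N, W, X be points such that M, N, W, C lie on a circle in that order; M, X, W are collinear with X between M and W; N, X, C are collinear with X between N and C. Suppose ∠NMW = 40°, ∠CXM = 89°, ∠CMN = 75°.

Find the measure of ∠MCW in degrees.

∠MCW = 96°

1. ∠NCW = 40°  [same arc NW]
2. ∠CXW = 91°  [linear pair at X on MW]
3. ∠CWN = 105°  [cyclic MNWC, opposite ∠M+∠W]
4. ∠CNW = 35°  [△NWC]
5. ∠CWM = 49°  [△WXC]
6. ∠CMW = 35°  [same arc WC]
7. ∠MCW = 96°  [△MWC]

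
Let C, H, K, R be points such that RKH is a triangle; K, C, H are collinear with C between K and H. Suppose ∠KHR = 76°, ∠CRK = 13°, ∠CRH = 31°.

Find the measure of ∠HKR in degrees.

1. ∠CHR = 76°  [C on ray HK]
2. ∠HCR = 73°  [△RCH]
3. ∠KCR = 107°  [linear pair at C on KH]
4. ∠CKR = 60°  [△RKC]
5. ∠HKR = 60°  [C on ray KH]

∠HKR = 60°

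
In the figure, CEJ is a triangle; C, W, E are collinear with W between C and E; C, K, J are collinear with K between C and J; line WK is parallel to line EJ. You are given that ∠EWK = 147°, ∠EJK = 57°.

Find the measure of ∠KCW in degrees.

∠KCW = 90°

1. ∠CWK = 33°  [linear pair at W on CE]
2. ∠CJE = 57°  [K on ray JC]
3. ∠CEJ = 33°  [WK∥EJ, corresponding at W]
4. ∠ECJ = 90°  [△CEJ]
5. ∠KCW = 90°  [W on CE, K on CJ]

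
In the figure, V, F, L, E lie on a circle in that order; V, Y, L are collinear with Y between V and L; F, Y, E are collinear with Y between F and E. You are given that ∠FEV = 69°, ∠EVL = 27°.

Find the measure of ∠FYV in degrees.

∠FYV = 96°

1. ∠FLV = 69°  [same arc VF]
2. ∠EFL = 27°  [same arc LE]
3. ∠FYL = 84°  [△FYL]
4. ∠FYV = 96°  [linear pair at Y on VL]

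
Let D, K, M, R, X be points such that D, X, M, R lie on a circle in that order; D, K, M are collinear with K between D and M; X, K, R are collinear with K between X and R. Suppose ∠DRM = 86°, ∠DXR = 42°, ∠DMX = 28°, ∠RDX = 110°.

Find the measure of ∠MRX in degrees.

1. ∠DXM = 94°  [cyclic DXMR, opposite ∠X+∠R]
2. ∠MDX = 58°  [△DXM]
3. ∠MRX = 58°  [same arc XM]

∠MRX = 58°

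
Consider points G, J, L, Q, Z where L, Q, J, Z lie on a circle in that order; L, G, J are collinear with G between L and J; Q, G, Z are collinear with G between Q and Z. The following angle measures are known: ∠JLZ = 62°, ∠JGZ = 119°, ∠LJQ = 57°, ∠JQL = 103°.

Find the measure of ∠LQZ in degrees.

1. ∠LGQ = 119°  [vertical angles at G]
2. ∠JLQ = 20°  [△LQJ]
3. ∠LQZ = 41°  [△LGQ]

∠LQZ = 41°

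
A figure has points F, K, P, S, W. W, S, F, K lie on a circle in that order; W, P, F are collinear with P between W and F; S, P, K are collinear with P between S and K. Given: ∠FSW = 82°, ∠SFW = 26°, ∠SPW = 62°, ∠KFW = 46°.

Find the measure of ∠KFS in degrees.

∠KFS = 72°

1. ∠FPK = 62°  [vertical angles at P]
2. ∠FPS = 118°  [linear pair at P on WF]
3. ∠FKS = 72°  [△FPK]
4. ∠FSK = 36°  [△SPF]
5. ∠KFS = 72°  [△SFK]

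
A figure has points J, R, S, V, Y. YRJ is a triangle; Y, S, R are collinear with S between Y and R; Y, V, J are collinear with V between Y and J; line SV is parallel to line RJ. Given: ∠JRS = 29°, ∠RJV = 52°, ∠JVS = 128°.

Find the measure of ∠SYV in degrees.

1. ∠JRY = 29°  [S on ray RY]
2. ∠SVY = 52°  [linear pair at V on YJ]
3. ∠VSY = 29°  [SV∥RJ, corresponding at S]
4. ∠SYV = 99°  [△YSV]

∠SYV = 99°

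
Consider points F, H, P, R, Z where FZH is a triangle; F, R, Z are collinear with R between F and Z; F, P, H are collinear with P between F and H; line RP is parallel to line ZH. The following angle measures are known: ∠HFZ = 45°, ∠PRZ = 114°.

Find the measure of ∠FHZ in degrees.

1. ∠PFR = 45°  [R on FZ, P on FH]
2. ∠FRP = 66°  [linear pair at R on FZ]
3. ∠FPR = 69°  [△FRP]
4. ∠FHZ = 69°  [RP∥ZH, corresponding at P]

∠FHZ = 69°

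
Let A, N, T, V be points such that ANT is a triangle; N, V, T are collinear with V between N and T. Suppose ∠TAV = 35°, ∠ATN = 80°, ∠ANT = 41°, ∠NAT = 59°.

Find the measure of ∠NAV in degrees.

1. ∠ATV = 80°  [V on ray TN]
2. ∠ANV = 41°  [V on ray NT]
3. ∠AVT = 65°  [△AVT]
4. ∠AVN = 115°  [linear pair at V on NT]
5. ∠NAV = 24°  [△ANV]

∠NAV = 24°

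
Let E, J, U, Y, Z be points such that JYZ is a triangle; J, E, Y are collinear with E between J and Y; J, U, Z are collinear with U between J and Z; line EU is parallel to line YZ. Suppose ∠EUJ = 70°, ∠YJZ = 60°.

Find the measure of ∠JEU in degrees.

1. ∠JZY = 70°  [EU∥YZ, corresponding at U]
2. ∠JYZ = 50°  [△JYZ]
3. ∠JEU = 50°  [EU∥YZ, corresponding at E]

∠JEU = 50°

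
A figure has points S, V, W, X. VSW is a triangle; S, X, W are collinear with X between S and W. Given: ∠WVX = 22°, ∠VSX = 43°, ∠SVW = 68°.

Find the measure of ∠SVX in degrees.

∠SVX = 46°

1. ∠VSW = 43°  [X on ray SW]
2. ∠SWV = 69°  [△VSW]
3. ∠VWX = 69°  [X on ray WS]
4. ∠VXW = 89°  [△VXW]
5. ∠SXV = 91°  [linear pair at X on SW]
6. ∠SVX = 46°  [△VSX]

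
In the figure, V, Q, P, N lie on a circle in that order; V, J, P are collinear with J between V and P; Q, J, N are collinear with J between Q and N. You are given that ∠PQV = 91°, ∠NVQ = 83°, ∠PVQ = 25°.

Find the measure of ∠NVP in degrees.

∠NVP = 58°

1. ∠NPQ = 97°  [cyclic VQPN, opposite ∠V+∠P]
2. ∠PNQ = 25°  [same arc QP]
3. ∠NQP = 58°  [△QPN]
4. ∠NVP = 58°  [same arc PN]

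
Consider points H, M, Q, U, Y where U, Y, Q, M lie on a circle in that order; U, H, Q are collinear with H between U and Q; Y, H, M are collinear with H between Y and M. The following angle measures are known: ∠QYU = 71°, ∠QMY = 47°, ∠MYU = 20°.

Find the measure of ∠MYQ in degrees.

∠MYQ = 51°

1. ∠QMU = 109°  [cyclic UYQM, opposite ∠Y+∠M]
2. ∠MQU = 20°  [same arc UM]
3. ∠MUQ = 51°  [△UQM]
4. ∠MYQ = 51°  [same arc QM]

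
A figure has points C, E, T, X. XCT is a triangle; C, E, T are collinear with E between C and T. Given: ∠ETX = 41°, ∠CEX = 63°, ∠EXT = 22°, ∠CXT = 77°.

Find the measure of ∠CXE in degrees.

∠CXE = 55°

1. ∠CTX = 41°  [E on ray TC]
2. ∠TCX = 62°  [△XCT]
3. ∠ECX = 62°  [E on ray CT]
4. ∠CXE = 55°  [△XCE]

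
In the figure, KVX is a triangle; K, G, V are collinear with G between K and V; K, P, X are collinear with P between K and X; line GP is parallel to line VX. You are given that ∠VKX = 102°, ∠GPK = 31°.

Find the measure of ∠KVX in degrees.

∠KVX = 47°

1. ∠GKP = 102°  [G on KV, P on KX]
2. ∠KGP = 47°  [△KGP]
3. ∠KVX = 47°  [GP∥VX, corresponding at G]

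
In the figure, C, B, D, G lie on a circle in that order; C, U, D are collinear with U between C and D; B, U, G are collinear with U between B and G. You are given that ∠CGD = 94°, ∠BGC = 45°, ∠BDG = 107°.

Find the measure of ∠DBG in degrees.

∠DBG = 24°

1. ∠CBD = 86°  [cyclic CBDG, opposite ∠B+∠G]
2. ∠BDC = 45°  [same arc CB]
3. ∠BCD = 49°  [△CBD]
4. ∠BGD = 49°  [same arc BD]
5. ∠DBG = 24°  [△BDG]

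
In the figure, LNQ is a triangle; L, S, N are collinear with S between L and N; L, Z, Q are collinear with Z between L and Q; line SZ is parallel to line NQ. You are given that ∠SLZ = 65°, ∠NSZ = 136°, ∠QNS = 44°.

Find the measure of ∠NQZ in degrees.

1. ∠NLQ = 65°  [S on LN, Z on LQ]
2. ∠LNQ = 44°  [S on ray NL]
3. ∠LQN = 71°  [△LNQ]
4. ∠NQZ = 71°  [Z on ray QL]

∠NQZ = 71°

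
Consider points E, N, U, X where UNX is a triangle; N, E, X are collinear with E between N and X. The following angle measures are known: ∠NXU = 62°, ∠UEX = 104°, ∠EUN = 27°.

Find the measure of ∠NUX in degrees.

∠NUX = 41°

1. ∠NEU = 76°  [linear pair at E on NX]
2. ∠ENU = 77°  [△UNE]
3. ∠UNX = 77°  [E on ray NX]
4. ∠NUX = 41°  [△UNX]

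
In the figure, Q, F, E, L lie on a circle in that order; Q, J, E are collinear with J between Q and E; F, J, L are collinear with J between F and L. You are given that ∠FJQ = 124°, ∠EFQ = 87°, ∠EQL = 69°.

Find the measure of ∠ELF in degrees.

1. ∠EJL = 124°  [vertical angles at J]
2. ∠ELQ = 93°  [cyclic QFEL, opposite ∠F+∠L]
3. ∠LEQ = 18°  [△QEL]
4. ∠ELF = 38°  [△EJL]

∠ELF = 38°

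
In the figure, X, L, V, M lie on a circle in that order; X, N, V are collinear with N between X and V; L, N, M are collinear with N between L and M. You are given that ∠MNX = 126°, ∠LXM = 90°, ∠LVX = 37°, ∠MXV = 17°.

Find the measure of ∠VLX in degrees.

∠VLX = 70°

1. ∠LNV = 126°  [vertical angles at N]
2. ∠LMX = 37°  [△XNM]
3. ∠MLX = 53°  [△XLM]
4. ∠LNX = 54°  [linear pair at N on XV]
5. ∠LXV = 73°  [△XNL]
6. ∠VLX = 70°  [△XLV]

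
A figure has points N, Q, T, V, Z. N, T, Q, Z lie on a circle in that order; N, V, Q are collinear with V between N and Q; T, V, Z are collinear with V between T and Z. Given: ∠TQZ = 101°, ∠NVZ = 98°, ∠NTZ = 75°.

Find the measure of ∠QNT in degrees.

1. ∠QVT = 98°  [vertical angles at V]
2. ∠NVT = 82°  [linear pair at V on NQ]
3. ∠QNT = 23°  [△NVT]

∠QNT = 23°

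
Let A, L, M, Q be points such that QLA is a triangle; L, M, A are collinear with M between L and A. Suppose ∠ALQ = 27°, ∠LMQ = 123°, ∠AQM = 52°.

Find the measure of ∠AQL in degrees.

1. ∠AMQ = 57°  [linear pair at M on LA]
2. ∠MAQ = 71°  [△QMA]
3. ∠LAQ = 71°  [M on ray AL]
4. ∠AQL = 82°  [△QLA]

∠AQL = 82°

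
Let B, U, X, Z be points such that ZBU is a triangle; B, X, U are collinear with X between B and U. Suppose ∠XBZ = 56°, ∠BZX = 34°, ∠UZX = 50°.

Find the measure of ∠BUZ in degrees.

∠BUZ = 40°

1. ∠BXZ = 90°  [△ZBX]
2. ∠UXZ = 90°  [linear pair at X on BU]
3. ∠XUZ = 40°  [△ZXU]
4. ∠BUZ = 40°  [X on ray UB]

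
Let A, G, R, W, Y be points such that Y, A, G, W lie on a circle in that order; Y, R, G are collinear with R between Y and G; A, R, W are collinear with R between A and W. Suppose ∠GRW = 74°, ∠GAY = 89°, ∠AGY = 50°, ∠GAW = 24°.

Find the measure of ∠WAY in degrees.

1. ∠ARY = 74°  [vertical angles at R]
2. ∠AYG = 41°  [△YAG]
3. ∠WAY = 65°  [△YRA]

∠WAY = 65°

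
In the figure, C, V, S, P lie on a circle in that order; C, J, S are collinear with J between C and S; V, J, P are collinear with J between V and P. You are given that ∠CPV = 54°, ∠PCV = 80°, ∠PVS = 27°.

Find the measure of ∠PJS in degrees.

∠PJS = 81°

1. ∠CVP = 46°  [△CVP]
2. ∠PSV = 100°  [cyclic CVSP, opposite ∠C+∠S]
3. ∠SPV = 53°  [△VSP]
4. ∠CSP = 46°  [same arc CP]
5. ∠PJS = 81°  [△SJP]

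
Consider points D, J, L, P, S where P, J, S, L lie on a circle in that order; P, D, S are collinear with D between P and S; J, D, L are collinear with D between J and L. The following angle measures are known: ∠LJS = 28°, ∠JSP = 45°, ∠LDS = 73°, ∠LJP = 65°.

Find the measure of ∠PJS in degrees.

1. ∠JDP = 73°  [vertical angles at D]
2. ∠JPS = 42°  [△PDJ]
3. ∠PJS = 93°  [△PJS]

∠PJS = 93°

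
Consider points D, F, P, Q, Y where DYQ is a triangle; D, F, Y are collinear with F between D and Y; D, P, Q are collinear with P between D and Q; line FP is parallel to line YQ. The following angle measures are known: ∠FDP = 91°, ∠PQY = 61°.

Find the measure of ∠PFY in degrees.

1. ∠QDY = 91°  [F on DY, P on DQ]
2. ∠DQY = 61°  [P on ray QD]
3. ∠DYQ = 28°  [△DYQ]
4. ∠DFP = 28°  [FP∥YQ, corresponding at F]
5. ∠PFY = 152°  [linear pair at F on DY]

∠PFY = 152°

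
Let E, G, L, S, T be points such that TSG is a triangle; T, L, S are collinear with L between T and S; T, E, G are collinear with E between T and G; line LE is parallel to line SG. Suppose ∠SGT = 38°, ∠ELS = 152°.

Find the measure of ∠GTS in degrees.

1. ∠LET = 38°  [LE∥SG, corresponding at E]
2. ∠ELT = 28°  [linear pair at L on TS]
3. ∠ETL = 114°  [△TLE]
4. ∠GTS = 114°  [L on TS, E on TG]

∠GTS = 114°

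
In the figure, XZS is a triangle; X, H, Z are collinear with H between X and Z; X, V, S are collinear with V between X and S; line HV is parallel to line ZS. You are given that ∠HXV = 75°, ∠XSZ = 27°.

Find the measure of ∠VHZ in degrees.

1. ∠SXZ = 75°  [H on XZ, V on XS]
2. ∠SZX = 78°  [△XZS]
3. ∠VHX = 78°  [HV∥ZS, corresponding at H]
4. ∠VHZ = 102°  [linear pair at H on XZ]

∠VHZ = 102°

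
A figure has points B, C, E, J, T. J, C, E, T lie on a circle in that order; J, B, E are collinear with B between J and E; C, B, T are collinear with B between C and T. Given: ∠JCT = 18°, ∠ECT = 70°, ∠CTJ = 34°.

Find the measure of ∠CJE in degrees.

∠CJE = 58°

1. ∠JET = 18°  [same arc JT]
2. ∠EJT = 70°  [same arc ET]
3. ∠CEJ = 34°  [same arc JC]
4. ∠ETJ = 92°  [△JET]
5. ∠ECJ = 88°  [cyclic JCET, opposite ∠C+∠T]
6. ∠CJE = 58°  [△JCE]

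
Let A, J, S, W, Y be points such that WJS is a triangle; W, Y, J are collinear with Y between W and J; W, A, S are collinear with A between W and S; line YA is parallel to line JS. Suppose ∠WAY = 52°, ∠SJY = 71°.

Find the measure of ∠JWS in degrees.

1. ∠JSW = 52°  [YA∥JS, corresponding at A]
2. ∠SJW = 71°  [Y on ray JW]
3. ∠JWS = 57°  [△WJS]

∠JWS = 57°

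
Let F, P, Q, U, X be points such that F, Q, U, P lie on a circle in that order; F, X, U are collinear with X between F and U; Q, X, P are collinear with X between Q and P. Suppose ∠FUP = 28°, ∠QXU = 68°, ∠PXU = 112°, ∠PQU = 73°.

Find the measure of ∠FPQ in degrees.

1. ∠FXP = 68°  [vertical angles at X]
2. ∠PFU = 73°  [same arc UP]
3. ∠FPQ = 39°  [△FXP]

∠FPQ = 39°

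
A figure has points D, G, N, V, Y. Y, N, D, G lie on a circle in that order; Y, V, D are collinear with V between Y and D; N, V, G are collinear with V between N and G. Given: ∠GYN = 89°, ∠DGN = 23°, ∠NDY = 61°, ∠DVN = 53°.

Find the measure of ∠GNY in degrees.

1. ∠DYN = 23°  [same arc ND]
2. ∠NVY = 127°  [linear pair at V on YD]
3. ∠GNY = 30°  [△YVN]

∠GNY = 30°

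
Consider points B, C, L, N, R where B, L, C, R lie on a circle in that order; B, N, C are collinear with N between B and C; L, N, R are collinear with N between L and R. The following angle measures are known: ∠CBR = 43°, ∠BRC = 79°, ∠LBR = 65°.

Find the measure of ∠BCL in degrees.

1. ∠CLR = 43°  [same arc CR]
2. ∠BLC = 101°  [cyclic BLCR, opposite ∠L+∠R]
3. ∠LCR = 115°  [cyclic BLCR, opposite ∠B+∠C]
4. ∠CRL = 22°  [△LCR]
5. ∠CBL = 22°  [same arc LC]
6. ∠BCL = 57°  [△BLC]

∠BCL = 57°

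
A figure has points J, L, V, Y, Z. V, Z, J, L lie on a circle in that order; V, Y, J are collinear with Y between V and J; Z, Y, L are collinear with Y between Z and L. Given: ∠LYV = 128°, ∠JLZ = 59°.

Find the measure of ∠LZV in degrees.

∠LZV = 69°

1. ∠JYZ = 128°  [vertical angles at Y]
2. ∠JVZ = 59°  [same arc ZJ]
3. ∠VYZ = 52°  [linear pair at Y on VJ]
4. ∠LZV = 69°  [△VYZ]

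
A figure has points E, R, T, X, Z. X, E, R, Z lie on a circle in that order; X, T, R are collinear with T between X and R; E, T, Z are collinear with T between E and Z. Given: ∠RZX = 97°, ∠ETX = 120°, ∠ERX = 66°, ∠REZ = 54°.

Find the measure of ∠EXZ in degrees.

1. ∠REX = 83°  [cyclic XERZ, opposite ∠E+∠Z]
2. ∠EZX = 66°  [same arc XE]
3. ∠EXR = 31°  [△XER]
4. ∠XEZ = 29°  [△XTE]
5. ∠EXZ = 85°  [△XEZ]

∠EXZ = 85°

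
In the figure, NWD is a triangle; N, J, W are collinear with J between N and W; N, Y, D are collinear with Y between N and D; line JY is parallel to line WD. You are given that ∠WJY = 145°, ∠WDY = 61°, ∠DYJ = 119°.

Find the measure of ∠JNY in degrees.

1. ∠NJY = 35°  [linear pair at J on NW]
2. ∠JYN = 61°  [linear pair at Y on ND]
3. ∠JNY = 84°  [△NJY]

∠JNY = 84°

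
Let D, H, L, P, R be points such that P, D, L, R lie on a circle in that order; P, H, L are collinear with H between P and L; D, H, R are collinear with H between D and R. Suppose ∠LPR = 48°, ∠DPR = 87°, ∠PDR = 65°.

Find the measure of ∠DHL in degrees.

1. ∠LDR = 48°  [same arc LR]
2. ∠DRP = 28°  [△PDR]
3. ∠DLP = 28°  [same arc PD]
4. ∠DHL = 104°  [△DHL]

∠DHL = 104°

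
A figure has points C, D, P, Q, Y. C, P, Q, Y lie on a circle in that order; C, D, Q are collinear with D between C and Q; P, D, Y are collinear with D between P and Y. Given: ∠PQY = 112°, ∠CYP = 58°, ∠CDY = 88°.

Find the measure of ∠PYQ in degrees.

∠PYQ = 34°

1. ∠PCY = 68°  [cyclic CPQY, opposite ∠C+∠Q]
2. ∠CPY = 54°  [△CPY]
3. ∠QDY = 92°  [linear pair at D on CQ]
4. ∠CQY = 54°  [same arc CY]
5. ∠PYQ = 34°  [△QDY]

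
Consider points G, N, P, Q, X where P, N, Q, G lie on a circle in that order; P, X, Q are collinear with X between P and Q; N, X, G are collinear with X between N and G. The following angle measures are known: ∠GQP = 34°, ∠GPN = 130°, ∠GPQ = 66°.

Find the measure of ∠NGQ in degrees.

1. ∠GQN = 50°  [cyclic PNQG, opposite ∠P+∠Q]
2. ∠GNQ = 66°  [same arc QG]
3. ∠NGQ = 64°  [△NQG]

∠NGQ = 64°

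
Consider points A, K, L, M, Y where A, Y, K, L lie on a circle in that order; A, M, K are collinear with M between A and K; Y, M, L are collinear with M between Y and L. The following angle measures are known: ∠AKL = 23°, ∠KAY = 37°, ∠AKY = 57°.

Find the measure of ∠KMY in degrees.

1. ∠AYL = 23°  [same arc AL]
2. ∠AMY = 120°  [△AMY]
3. ∠KMY = 60°  [linear pair at M on AK]

∠KMY = 60°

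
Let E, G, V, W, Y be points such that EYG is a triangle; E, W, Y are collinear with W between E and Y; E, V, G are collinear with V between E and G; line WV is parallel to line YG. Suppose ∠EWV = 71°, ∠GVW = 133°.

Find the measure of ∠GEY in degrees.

∠GEY = 62°

1. ∠EVW = 47°  [linear pair at V on EG]
2. ∠VEW = 62°  [△EWV]
3. ∠GEY = 62°  [W on EY, V on EG]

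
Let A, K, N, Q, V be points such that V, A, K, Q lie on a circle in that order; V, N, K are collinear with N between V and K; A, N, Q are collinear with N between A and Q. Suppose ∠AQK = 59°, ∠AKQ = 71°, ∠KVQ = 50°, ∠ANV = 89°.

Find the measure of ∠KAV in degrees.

∠KAV = 82°

1. ∠AVK = 59°  [same arc AK]
2. ∠KAQ = 50°  [△AKQ]
3. ∠ANK = 91°  [linear pair at N on VK]
4. ∠AKV = 39°  [△ANK]
5. ∠KAV = 82°  [△VAK]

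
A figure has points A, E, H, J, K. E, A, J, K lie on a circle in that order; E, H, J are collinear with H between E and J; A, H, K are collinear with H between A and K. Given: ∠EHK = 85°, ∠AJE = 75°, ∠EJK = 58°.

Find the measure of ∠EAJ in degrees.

∠EAJ = 78°

1. ∠AHJ = 85°  [vertical angles at H]
2. ∠EAK = 58°  [same arc EK]
3. ∠AHE = 95°  [linear pair at H on EJ]
4. ∠AEJ = 27°  [△EHA]
5. ∠EAJ = 78°  [△EAJ]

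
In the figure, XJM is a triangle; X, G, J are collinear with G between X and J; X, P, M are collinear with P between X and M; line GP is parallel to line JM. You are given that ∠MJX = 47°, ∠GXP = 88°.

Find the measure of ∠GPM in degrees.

1. ∠PGX = 47°  [GP∥JM, corresponding at G]
2. ∠GPX = 45°  [△XGP]
3. ∠GPM = 135°  [linear pair at P on XM]

∠GPM = 135°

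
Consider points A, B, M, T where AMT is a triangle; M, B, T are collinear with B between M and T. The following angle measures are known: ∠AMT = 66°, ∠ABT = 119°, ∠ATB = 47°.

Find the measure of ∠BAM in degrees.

∠BAM = 53°

1. ∠AMB = 66°  [B on ray MT]
2. ∠ABM = 61°  [linear pair at B on MT]
3. ∠BAM = 53°  [△AMB]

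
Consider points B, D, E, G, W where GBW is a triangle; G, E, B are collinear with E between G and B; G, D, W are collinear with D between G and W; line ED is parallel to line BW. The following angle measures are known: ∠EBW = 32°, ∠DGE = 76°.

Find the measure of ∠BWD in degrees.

1. ∠GBW = 32°  [E on ray BG]
2. ∠BGW = 76°  [E on GB, D on GW]
3. ∠BWG = 72°  [△GBW]
4. ∠BWD = 72°  [D on ray WG]

∠BWD = 72°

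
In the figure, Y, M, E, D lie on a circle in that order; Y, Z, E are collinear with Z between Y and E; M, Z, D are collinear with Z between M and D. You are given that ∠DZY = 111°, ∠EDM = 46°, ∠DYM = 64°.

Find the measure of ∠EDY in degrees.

∠EDY = 97°

1. ∠DZE = 69°  [linear pair at Z on YE]
2. ∠DEY = 65°  [△EZD]
3. ∠DEM = 116°  [cyclic YMED, opposite ∠Y+∠E]
4. ∠DME = 18°  [△MED]
5. ∠DYE = 18°  [same arc ED]
6. ∠EDY = 97°  [△YED]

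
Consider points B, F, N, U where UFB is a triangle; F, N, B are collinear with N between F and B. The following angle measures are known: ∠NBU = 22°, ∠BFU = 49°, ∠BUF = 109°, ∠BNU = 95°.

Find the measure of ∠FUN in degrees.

∠FUN = 46°

1. ∠NFU = 49°  [N on ray FB]
2. ∠FNU = 85°  [linear pair at N on FB]
3. ∠FUN = 46°  [△UFN]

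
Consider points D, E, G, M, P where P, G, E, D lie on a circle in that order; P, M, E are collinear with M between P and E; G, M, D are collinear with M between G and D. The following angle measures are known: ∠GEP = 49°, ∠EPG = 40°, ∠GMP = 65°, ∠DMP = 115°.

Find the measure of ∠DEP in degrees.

∠DEP = 75°

1. ∠EDG = 40°  [same arc GE]
2. ∠DME = 65°  [vertical angles at M]
3. ∠DEP = 75°  [△EMD]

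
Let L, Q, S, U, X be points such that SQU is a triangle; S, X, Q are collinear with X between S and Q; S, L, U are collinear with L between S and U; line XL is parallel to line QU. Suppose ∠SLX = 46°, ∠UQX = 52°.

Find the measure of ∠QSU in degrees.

∠QSU = 82°

1. ∠QUS = 46°  [XL∥QU, corresponding at L]
2. ∠SQU = 52°  [X on ray QS]
3. ∠QSU = 82°  [△SQU]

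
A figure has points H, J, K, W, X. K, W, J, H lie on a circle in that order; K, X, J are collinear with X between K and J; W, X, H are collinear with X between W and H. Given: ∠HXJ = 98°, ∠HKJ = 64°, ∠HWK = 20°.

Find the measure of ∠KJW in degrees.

∠KJW = 34°

1. ∠KXW = 98°  [vertical angles at X]
2. ∠HWJ = 64°  [same arc JH]
3. ∠JXW = 82°  [linear pair at X on KJ]
4. ∠KJW = 34°  [△WXJ]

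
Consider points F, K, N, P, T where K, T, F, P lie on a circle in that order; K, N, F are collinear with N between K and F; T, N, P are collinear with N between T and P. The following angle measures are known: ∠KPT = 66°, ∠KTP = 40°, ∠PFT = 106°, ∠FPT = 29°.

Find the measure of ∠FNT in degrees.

∠FNT = 69°

1. ∠KFT = 66°  [same arc KT]
2. ∠FTP = 45°  [△TFP]
3. ∠FNT = 69°  [△TNF]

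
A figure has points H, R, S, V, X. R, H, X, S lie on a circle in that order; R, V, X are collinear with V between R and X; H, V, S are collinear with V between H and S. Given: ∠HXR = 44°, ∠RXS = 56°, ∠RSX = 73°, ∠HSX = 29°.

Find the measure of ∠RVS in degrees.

1. ∠HSR = 44°  [same arc RH]
2. ∠SRX = 51°  [△RXS]
3. ∠RVS = 85°  [△RVS]

∠RVS = 85°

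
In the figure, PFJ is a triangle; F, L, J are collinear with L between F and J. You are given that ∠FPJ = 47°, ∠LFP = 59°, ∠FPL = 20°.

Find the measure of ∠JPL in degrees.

∠JPL = 27°

1. ∠FLP = 101°  [△PFL]
2. ∠JFP = 59°  [L on ray FJ]
3. ∠JLP = 79°  [linear pair at L on FJ]
4. ∠FJP = 74°  [△PFJ]
5. ∠LJP = 74°  [L on ray JF]
6. ∠JPL = 27°  [△PLJ]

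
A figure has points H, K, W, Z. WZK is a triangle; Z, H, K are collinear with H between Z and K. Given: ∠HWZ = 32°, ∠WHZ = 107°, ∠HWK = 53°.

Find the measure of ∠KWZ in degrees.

∠KWZ = 85°

1. ∠HZW = 41°  [△WZH]
2. ∠KHW = 73°  [linear pair at H on ZK]
3. ∠HKW = 54°  [△WHK]
4. ∠KZW = 41°  [H on ray ZK]
5. ∠WKZ = 54°  [H on ray KZ]
6. ∠KWZ = 85°  [△WZK]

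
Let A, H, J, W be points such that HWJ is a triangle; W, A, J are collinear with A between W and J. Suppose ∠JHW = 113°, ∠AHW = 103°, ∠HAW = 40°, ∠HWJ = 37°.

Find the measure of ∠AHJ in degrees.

∠AHJ = 10°

1. ∠HJW = 30°  [△HWJ]
2. ∠HAJ = 140°  [linear pair at A on WJ]
3. ∠AJH = 30°  [A on ray JW]
4. ∠AHJ = 10°  [△HAJ]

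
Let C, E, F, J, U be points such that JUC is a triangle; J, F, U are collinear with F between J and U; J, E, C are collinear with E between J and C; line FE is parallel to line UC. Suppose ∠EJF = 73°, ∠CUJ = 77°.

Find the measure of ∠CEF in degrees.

∠CEF = 150°

1. ∠CJU = 73°  [F on JU, E on JC]
2. ∠JCU = 30°  [△JUC]
3. ∠FEJ = 30°  [FE∥UC, corresponding at E]
4. ∠CEF = 150°  [linear pair at E on JC]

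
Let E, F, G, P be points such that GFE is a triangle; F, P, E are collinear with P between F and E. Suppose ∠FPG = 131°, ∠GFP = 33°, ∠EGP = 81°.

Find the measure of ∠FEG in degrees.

∠FEG = 50°

1. ∠EPG = 49°  [linear pair at P on FE]
2. ∠GEP = 50°  [△GPE]
3. ∠FEG = 50°  [P on ray EF]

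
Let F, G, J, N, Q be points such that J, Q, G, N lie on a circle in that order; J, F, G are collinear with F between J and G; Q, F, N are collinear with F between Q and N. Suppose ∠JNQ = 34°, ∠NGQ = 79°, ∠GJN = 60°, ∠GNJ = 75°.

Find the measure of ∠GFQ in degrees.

1. ∠JGQ = 34°  [same arc JQ]
2. ∠GQN = 60°  [same arc GN]
3. ∠GFQ = 86°  [△QFG]

∠GFQ = 86°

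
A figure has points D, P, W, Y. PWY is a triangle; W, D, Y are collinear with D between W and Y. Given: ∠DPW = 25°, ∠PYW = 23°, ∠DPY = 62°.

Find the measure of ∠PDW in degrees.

∠PDW = 85°

1. ∠DYP = 23°  [D on ray YW]
2. ∠PDY = 95°  [△PDY]
3. ∠PDW = 85°  [linear pair at D on WY]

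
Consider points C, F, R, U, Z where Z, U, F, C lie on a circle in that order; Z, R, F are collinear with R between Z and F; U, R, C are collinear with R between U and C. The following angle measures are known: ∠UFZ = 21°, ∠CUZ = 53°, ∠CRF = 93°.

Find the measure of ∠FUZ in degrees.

∠FUZ = 125°

1. ∠UCZ = 21°  [same arc ZU]
2. ∠CFZ = 53°  [same arc ZC]
3. ∠CRZ = 87°  [linear pair at R on ZF]
4. ∠CZF = 72°  [△ZRC]
5. ∠FCZ = 55°  [△ZFC]
6. ∠FUZ = 125°  [cyclic ZUFC, opposite ∠U+∠C]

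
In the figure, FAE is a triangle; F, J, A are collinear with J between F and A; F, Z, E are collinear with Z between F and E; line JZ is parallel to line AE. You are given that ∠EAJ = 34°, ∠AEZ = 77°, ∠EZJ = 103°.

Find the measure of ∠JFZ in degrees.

1. ∠EAF = 34°  [J on ray AF]
2. ∠FZJ = 77°  [linear pair at Z on FE]
3. ∠FJZ = 34°  [JZ∥AE, corresponding at J]
4. ∠JFZ = 69°  [△FJZ]

∠JFZ = 69°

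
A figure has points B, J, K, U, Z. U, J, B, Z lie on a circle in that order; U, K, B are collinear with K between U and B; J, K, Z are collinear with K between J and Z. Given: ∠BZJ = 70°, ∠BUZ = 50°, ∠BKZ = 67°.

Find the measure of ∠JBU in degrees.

1. ∠BUJ = 70°  [same arc JB]
2. ∠UBZ = 43°  [△BKZ]
3. ∠BZU = 87°  [△UBZ]
4. ∠BJU = 93°  [cyclic UJBZ, opposite ∠J+∠Z]
5. ∠JBU = 17°  [△UJB]

∠JBU = 17°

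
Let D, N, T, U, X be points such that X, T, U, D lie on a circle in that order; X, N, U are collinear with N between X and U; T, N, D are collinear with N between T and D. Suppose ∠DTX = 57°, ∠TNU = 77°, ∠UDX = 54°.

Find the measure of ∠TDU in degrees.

∠TDU = 20°

1. ∠DUX = 57°  [same arc XD]
2. ∠DNX = 77°  [vertical angles at N]
3. ∠DNU = 103°  [linear pair at N on XU]
4. ∠TDU = 20°  [△UND]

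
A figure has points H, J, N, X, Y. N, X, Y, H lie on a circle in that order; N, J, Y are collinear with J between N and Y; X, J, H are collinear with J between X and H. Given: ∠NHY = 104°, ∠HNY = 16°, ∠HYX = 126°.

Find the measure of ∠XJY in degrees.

1. ∠HYN = 60°  [△NYH]
2. ∠HXY = 16°  [same arc YH]
3. ∠XHY = 38°  [△XYH]
4. ∠HXN = 60°  [same arc NH]
5. ∠XNY = 38°  [same arc XY]
6. ∠NJX = 82°  [△NJX]
7. ∠XJY = 98°  [linear pair at J on NY]

∠XJY = 98°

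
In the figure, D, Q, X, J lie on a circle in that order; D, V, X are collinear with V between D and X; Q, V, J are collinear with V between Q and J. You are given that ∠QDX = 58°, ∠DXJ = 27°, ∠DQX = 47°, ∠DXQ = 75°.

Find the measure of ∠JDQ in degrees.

1. ∠DQJ = 27°  [same arc DJ]
2. ∠DJQ = 75°  [same arc DQ]
3. ∠JDQ = 78°  [△DQJ]

∠JDQ = 78°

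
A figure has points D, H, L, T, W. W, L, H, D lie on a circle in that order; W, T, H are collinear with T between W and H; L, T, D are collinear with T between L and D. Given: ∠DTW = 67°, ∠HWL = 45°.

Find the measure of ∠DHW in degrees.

∠DHW = 22°

1. ∠DTH = 113°  [linear pair at T on WH]
2. ∠HDL = 45°  [same arc LH]
3. ∠DHW = 22°  [△HTD]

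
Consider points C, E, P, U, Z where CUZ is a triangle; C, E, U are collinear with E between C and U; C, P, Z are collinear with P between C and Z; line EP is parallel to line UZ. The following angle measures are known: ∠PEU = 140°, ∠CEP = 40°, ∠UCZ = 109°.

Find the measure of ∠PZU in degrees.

1. ∠CUZ = 40°  [EP∥UZ, corresponding at E]
2. ∠CZU = 31°  [△CUZ]
3. ∠PZU = 31°  [P on ray ZC]

∠PZU = 31°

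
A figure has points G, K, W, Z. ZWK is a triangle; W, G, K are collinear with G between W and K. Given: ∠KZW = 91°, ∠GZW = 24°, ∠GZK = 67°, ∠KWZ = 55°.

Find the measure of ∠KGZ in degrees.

∠KGZ = 79°

1. ∠WKZ = 34°  [△ZWK]
2. ∠GKZ = 34°  [G on ray KW]
3. ∠KGZ = 79°  [△ZGK]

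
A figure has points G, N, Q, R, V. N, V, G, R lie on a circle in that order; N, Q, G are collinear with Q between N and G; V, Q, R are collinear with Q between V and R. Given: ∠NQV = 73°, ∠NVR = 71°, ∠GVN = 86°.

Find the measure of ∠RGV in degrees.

1. ∠GQR = 73°  [vertical angles at Q]
2. ∠GQV = 107°  [linear pair at Q on NG]
3. ∠GNV = 36°  [△NQV]
4. ∠NGR = 71°  [same arc NR]
5. ∠NGV = 58°  [△NVG]
6. ∠GRV = 36°  [△GQR]
7. ∠GVR = 15°  [△VQG]
8. ∠RGV = 129°  [△VGR]

∠RGV = 129°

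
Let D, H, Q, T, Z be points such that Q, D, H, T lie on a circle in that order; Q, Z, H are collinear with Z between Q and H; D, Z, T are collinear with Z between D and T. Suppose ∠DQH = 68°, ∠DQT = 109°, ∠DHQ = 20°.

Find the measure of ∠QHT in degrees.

∠QHT = 51°

1. ∠DTH = 68°  [same arc DH]
2. ∠HDQ = 92°  [△QDH]
3. ∠DHT = 71°  [cyclic QDHT, opposite ∠Q+∠H]
4. ∠HDT = 41°  [△DHT]
5. ∠HTQ = 88°  [cyclic QDHT, opposite ∠D+∠T]
6. ∠HQT = 41°  [same arc HT]
7. ∠QHT = 51°  [△QHT]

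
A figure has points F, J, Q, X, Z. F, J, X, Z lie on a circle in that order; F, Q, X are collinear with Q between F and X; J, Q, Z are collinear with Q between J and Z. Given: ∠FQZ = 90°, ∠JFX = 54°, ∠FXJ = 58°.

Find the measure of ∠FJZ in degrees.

1. ∠JQX = 90°  [vertical angles at Q]
2. ∠FQJ = 90°  [linear pair at Q on FX]
3. ∠FJZ = 36°  [△FQJ]

∠FJZ = 36°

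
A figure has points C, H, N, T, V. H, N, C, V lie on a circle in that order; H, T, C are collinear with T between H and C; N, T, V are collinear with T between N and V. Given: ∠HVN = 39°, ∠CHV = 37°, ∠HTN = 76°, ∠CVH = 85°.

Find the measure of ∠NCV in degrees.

1. ∠CNV = 37°  [same arc CV]
2. ∠HCV = 58°  [△HCV]
3. ∠CTV = 76°  [vertical angles at T]
4. ∠CVN = 46°  [△CTV]
5. ∠NCV = 97°  [△NCV]

∠NCV = 97°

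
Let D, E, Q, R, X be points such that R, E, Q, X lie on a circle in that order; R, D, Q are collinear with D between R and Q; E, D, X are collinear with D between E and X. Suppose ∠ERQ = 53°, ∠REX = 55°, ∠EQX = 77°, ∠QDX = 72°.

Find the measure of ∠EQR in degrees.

∠EQR = 22°

1. ∠EXQ = 53°  [same arc EQ]
2. ∠EDR = 72°  [△RDE]
3. ∠QEX = 50°  [△EQX]
4. ∠EDQ = 108°  [linear pair at D on RQ]
5. ∠EQR = 22°  [△EDQ]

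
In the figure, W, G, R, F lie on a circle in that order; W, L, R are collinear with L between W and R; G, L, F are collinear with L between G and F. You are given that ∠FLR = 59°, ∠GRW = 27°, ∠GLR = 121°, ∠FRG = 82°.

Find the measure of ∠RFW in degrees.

∠RFW = 93°

1. ∠FLW = 121°  [linear pair at L on WR]
2. ∠GFW = 27°  [same arc WG]
3. ∠FGR = 32°  [△GLR]
4. ∠GFR = 66°  [△GRF]
5. ∠FWR = 32°  [△WLF]
6. ∠FRW = 55°  [△RLF]
7. ∠RFW = 93°  [△WRF]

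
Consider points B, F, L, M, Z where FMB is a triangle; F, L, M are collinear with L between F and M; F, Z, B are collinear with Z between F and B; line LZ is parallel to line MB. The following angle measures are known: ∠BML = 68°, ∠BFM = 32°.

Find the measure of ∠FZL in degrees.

1. ∠BMF = 68°  [L on ray MF]
2. ∠FBM = 80°  [△FMB]
3. ∠FZL = 80°  [LZ∥MB, corresponding at Z]

∠FZL = 80°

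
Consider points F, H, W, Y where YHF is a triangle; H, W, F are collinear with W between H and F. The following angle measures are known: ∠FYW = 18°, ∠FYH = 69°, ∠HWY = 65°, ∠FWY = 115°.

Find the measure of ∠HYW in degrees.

1. ∠WFY = 47°  [△YWF]
2. ∠HFY = 47°  [W on ray FH]
3. ∠FHY = 64°  [△YHF]
4. ∠WHY = 64°  [W on ray HF]
5. ∠HYW = 51°  [△YHW]

∠HYW = 51°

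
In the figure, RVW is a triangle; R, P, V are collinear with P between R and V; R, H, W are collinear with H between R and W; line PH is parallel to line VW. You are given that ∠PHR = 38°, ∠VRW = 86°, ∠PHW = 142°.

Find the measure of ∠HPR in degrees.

∠HPR = 56°

1. ∠RWV = 38°  [PH∥VW, corresponding at H]
2. ∠RVW = 56°  [△RVW]
3. ∠HPR = 56°  [PH∥VW, corresponding at P]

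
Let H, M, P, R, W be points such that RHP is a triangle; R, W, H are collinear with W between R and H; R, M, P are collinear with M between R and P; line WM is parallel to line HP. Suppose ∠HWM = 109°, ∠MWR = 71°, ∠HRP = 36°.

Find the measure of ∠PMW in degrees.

∠PMW = 107°

1. ∠PHR = 71°  [WM∥HP, corresponding at W]
2. ∠HPR = 73°  [△RHP]
3. ∠RMW = 73°  [WM∥HP, corresponding at M]
4. ∠PMW = 107°  [linear pair at M on RP]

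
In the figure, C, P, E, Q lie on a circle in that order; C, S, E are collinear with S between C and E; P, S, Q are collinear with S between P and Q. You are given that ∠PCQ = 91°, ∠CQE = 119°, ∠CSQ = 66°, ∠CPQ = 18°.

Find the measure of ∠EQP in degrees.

1. ∠ESQ = 114°  [linear pair at S on CE]
2. ∠CEQ = 18°  [same arc CQ]
3. ∠EQP = 48°  [△ESQ]

∠EQP = 48°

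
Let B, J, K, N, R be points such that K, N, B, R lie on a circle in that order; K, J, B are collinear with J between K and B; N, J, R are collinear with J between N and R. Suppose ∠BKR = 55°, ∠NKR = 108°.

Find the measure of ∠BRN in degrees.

∠BRN = 53°

1. ∠BNR = 55°  [same arc BR]
2. ∠NBR = 72°  [cyclic KNBR, opposite ∠K+∠B]
3. ∠BRN = 53°  [△NBR]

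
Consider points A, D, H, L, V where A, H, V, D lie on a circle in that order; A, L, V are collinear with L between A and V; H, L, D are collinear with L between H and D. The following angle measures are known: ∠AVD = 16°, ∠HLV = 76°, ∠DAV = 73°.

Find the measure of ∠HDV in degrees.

∠HDV = 60°

1. ∠AHD = 16°  [same arc AD]
2. ∠ALH = 104°  [linear pair at L on AV]
3. ∠HAV = 60°  [△ALH]
4. ∠HDV = 60°  [same arc HV]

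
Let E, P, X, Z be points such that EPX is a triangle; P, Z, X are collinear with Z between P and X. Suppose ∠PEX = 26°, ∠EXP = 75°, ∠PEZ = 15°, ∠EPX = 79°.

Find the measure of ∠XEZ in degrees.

∠XEZ = 11°

1. ∠EXZ = 75°  [Z on ray XP]
2. ∠EPZ = 79°  [Z on ray PX]
3. ∠EZP = 86°  [△EPZ]
4. ∠EZX = 94°  [linear pair at Z on PX]
5. ∠XEZ = 11°  [△EZX]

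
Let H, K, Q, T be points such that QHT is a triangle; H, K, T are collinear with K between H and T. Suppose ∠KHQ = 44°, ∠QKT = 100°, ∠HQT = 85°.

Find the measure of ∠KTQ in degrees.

∠KTQ = 51°

1. ∠QHT = 44°  [K on ray HT]
2. ∠HTQ = 51°  [△QHT]
3. ∠KTQ = 51°  [K on ray TH]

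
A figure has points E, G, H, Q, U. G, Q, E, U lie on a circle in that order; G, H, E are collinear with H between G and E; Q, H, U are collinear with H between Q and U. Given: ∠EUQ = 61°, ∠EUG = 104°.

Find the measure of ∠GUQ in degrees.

1. ∠EGQ = 61°  [same arc QE]
2. ∠EQG = 76°  [cyclic GQEU, opposite ∠Q+∠U]
3. ∠GEQ = 43°  [△GQE]
4. ∠GUQ = 43°  [same arc GQ]

∠GUQ = 43°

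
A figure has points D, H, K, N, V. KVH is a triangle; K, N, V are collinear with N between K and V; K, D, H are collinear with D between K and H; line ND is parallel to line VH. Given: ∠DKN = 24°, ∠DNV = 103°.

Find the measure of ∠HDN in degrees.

1. ∠DNK = 77°  [linear pair at N on KV]
2. ∠KDN = 79°  [△KND]
3. ∠HDN = 101°  [linear pair at D on KH]

∠HDN = 101°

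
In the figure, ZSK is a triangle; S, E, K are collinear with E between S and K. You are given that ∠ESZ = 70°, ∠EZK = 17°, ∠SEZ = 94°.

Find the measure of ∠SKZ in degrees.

1. ∠KEZ = 86°  [linear pair at E on SK]
2. ∠EKZ = 77°  [△ZEK]
3. ∠SKZ = 77°  [E on ray KS]

∠SKZ = 77°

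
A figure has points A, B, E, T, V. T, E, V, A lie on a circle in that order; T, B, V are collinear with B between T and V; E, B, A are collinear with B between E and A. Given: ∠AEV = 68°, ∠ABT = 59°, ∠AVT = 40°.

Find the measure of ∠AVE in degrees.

1. ∠ABV = 121°  [linear pair at B on TV]
2. ∠EAV = 19°  [△VBA]
3. ∠AVE = 93°  [△EVA]

∠AVE = 93°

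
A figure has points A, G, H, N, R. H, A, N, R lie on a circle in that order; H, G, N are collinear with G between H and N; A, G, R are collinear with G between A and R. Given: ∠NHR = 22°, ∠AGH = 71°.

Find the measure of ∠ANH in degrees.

∠ANH = 49°

1. ∠NAR = 22°  [same arc NR]
2. ∠AGN = 109°  [linear pair at G on HN]
3. ∠ANH = 49°  [△AGN]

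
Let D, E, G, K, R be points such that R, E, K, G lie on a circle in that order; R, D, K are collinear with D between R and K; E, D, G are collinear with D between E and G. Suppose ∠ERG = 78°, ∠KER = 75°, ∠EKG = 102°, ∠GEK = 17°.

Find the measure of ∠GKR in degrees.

∠GKR = 58°

1. ∠KGR = 105°  [cyclic REKG, opposite ∠E+∠G]
2. ∠GRK = 17°  [same arc KG]
3. ∠GKR = 58°  [△RKG]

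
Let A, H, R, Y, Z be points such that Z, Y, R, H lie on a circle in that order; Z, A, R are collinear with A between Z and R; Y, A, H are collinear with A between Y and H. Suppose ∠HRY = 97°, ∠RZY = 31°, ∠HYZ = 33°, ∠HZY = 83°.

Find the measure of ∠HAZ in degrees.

1. ∠RHY = 31°  [same arc YR]
2. ∠HRZ = 33°  [same arc ZH]
3. ∠HAR = 116°  [△RAH]
4. ∠HAZ = 64°  [linear pair at A on ZR]

∠HAZ = 64°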